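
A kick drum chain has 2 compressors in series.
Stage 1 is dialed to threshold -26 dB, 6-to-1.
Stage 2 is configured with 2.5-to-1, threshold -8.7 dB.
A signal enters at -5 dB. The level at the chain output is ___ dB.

-22.5 dB

Stage 1: -5 dB is 21 dB over -26 dB; at 6:1 that becomes 3.5 dB over, giving -22.5 dB.
Stage 2: below threshold (-22.5 ≤ -8.7); passes unchanged; output -22.5 dB.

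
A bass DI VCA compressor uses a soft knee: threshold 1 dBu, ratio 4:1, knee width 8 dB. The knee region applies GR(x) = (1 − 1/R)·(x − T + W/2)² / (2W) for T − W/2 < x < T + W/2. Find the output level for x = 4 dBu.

1.703125 dBu

x − T + W/2 = 4 − 1 + 4 = 7.
GR = (1 − 1/4) × 7² / 16 = 0.75 × 49 / 16 = 2.296875 dB.
Output = 4 − 2.296875 = 1.703125 dBu.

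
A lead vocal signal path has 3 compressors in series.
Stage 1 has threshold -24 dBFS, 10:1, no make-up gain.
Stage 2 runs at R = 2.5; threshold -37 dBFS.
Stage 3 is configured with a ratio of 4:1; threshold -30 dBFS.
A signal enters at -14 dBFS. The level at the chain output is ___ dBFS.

Stage 1: -14 dBFS is 10 dB over -24 dBFS; at 10:1 that becomes 1 dB over, giving -23 dBFS.
Stage 2: overshoot 14 dB → 14/2.5 = 5.6 dB → -31.4 dBFS.
Stage 3: -31.4 dBFS is at or below the -30 dBFS threshold — no compression; output -31.4 dBFS.

-31.4 dBFS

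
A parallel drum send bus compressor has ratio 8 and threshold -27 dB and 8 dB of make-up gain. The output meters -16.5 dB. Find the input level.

Before make-up, the level was -16.5 − 8 = -24.5 dB.
Post-compression overshoot = -24.5 − (-27) = 2.5 dB.
Before 8:1 compression the overshoot was 2.5 × 8 = 20 dB, so input = -27 + 20 = -7 dB.

-7 dB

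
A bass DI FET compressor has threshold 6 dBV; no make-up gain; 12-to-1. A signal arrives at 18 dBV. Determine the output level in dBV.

7 dBV

18 dBV sits 12 dB over threshold.
12:1 compression reduces that to 12/12 = 1 dB over.
So the level is 6 + 1 = 7 dBV.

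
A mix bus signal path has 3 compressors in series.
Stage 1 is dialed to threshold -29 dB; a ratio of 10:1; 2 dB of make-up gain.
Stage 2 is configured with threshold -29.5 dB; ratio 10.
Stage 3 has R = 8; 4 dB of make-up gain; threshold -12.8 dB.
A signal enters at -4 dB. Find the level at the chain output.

-25 dB

Stage 1: overshoot 25 dB → 25/10 = 2.5 dB → -26.5 dB; +2 dB make-up → -24.5 dB.
Stage 2: overshoot 5 dB → 5/10 = 0.5 dB → -29 dB.
Stage 3: below threshold (-29 ≤ -12.8); passes unchanged; make-up brings it to -25 dB.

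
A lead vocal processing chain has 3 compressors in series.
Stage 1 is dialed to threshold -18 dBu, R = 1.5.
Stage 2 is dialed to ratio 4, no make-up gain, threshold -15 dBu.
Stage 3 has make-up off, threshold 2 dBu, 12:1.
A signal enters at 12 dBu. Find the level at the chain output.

Stage 1: 12 dBu is 30 dB over -18 dBu; at 1.5:1 that becomes 20 dB over, giving 2 dBu.
Stage 2: 2 dBu is 17 dB over -15 dBu; at 4:1 that becomes 4.25 dB over, giving -10.75 dBu.
Stage 3: -10.75 dBu ≤ 2 dBu, so stage 3 doesn't engage; output -10.75 dBu.

-10.75 dBu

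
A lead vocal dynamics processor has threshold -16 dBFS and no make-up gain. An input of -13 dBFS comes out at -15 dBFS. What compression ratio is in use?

3:1

Input overshoot = -13 − (-16) = 3 dB; output overshoot = -15 − (-16) = 1 dB.
Ratio = 3 / 1 = 3.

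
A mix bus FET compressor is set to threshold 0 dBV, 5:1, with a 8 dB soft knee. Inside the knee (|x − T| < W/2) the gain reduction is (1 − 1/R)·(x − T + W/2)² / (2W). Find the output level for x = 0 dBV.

x − T + W/2 = 0 − 0 + 4 = 4.
GR = (1 − 1/5) × 4² / 16 = 0.8 × 16 / 16 = 0.8 dB.
Output = 0 − 0.8 = -0.8 dBV.

-0.8 dBV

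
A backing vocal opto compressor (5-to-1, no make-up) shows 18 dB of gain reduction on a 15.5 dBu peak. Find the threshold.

Gain reduction = 15.5 − (-2.5) = 18 dB; output overshoot = GR / (R − 1) = 18 / 4 = 4.5 dB.
Threshold = output − output overshoot = -2.5 − 4.5 = -7 dBu.

-7 dBu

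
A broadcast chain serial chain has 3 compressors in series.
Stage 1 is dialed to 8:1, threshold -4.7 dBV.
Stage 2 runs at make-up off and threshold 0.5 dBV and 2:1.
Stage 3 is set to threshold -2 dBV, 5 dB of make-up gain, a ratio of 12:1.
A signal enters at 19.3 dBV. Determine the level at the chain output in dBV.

Stage 1: 19.3 dBV is 24 dB over -4.7 dBV; at 8:1 that becomes 3 dB over, giving -1.7 dBV.
Stage 2: below threshold (-1.7 ≤ 0.5); passes unchanged; output -1.7 dBV.
Stage 3: overshoot 0.3 dB → 0.3/12 = 0.025 dB → -1.975 dBV; +5 dB make-up → 3.025 dBV.

3.025 dBV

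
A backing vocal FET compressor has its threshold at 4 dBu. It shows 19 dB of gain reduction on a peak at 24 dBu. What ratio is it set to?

20:1

Input overshoot = 24 − 4 = 20 dB.
Output overshoot = 20 − 19 = 1 dB.
Ratio = input overshoot / output overshoot = 20 / 1 = 20.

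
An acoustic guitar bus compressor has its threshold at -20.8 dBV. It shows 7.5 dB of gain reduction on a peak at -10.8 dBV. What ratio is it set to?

4:1

Input overshoot = -10.8 − (-20.8) = 10 dB.
Output overshoot = 10 − 7.5 = 2.5 dB.
Ratio = input overshoot / output overshoot = 10 / 2.5 = 4.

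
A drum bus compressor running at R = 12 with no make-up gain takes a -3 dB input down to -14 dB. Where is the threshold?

Let T be the threshold. Output overshoot = (input overshoot)/R, so -14 − T = (-3 − T)/12.
12·(-14 − T) = -3 − T → 11·T = -168 − (-3) = -165.
T = -165/11 = -15 dB.

-15 dB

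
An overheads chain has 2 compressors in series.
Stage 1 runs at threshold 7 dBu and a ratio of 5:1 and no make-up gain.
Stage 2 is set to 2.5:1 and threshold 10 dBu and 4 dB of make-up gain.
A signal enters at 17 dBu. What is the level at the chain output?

Stage 1: overshoot 10 dB → 10/5 = 2 dB → 9 dBu.
Stage 2: below threshold (9 ≤ 10); passes unchanged; make-up brings it to 13 dBu.

13 dBu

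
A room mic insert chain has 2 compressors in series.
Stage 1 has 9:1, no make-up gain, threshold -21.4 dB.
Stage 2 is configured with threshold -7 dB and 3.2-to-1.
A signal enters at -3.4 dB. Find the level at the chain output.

Stage 1: 18 dB above -21.4 dB, reduced 9:1 to 2 dB above → -19.4 dB.
Stage 2: -19.4 dB ≤ -7 dB, so stage 2 doesn't engage; output -19.4 dB.

-19.4 dB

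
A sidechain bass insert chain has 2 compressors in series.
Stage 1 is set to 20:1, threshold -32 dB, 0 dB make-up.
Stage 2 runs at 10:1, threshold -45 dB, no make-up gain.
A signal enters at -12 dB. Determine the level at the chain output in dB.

-43.6 dB

Stage 1: overshoot 20 dB → 20/20 = 1 dB → -31 dB.
Stage 2: -31 dB is 14 dB over -45 dB; at 10:1 that becomes 1.4 dB over, giving -43.6 dB.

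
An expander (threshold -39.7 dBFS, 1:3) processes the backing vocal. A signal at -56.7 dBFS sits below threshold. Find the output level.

-90.7 dBFS

The input is 17 dB below the -39.7 dBFS threshold.
A 1:3 expander multiplies undershoot by 3: 17 × 3 = 51 dB below threshold.
Output = -39.7 − 51 = -90.7 dBFS.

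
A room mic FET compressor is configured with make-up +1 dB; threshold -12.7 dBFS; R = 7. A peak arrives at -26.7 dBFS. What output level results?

-26.7 dBFS is 14 dB below the -12.7 dBFS threshold, so no gain reduction is applied.
Make-up gain adds 1 dB: -26.7 + 1 = -25.7 dBFS.

-25.7 dBFS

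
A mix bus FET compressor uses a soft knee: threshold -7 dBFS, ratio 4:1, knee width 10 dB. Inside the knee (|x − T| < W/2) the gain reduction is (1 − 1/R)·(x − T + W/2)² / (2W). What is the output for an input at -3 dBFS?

-6.0375 dBFS

x − T + W/2 = -3 − (-7) + 5 = 9.
GR = (1 − 1/4) × 9² / 20 = 0.75 × 81 / 20 = 3.0375 dB.
Output = -3 − 3.0375 = -6.0375 dBFS.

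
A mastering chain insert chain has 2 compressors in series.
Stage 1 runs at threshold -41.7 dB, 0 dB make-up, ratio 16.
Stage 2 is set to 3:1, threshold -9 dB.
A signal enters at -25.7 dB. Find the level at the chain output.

Stage 1: -25.7 dB is 16 dB over -41.7 dB; at 16:1 that becomes 1 dB over, giving -40.7 dB.
Stage 2: below threshold (-40.7 ≤ -9); passes unchanged; output -40.7 dB.

-40.7 dB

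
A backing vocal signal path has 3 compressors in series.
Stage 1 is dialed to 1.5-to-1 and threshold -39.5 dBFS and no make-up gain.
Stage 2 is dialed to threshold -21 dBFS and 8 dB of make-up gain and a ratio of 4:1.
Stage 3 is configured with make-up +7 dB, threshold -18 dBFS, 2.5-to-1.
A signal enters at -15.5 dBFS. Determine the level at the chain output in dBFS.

Stage 1: -15.5 dBFS is 24 dB over -39.5 dBFS; at 1.5:1 that becomes 16 dB over, giving -23.5 dBFS.
Stage 2: below threshold (-23.5 ≤ -21); passes unchanged; make-up brings it to -15.5 dBFS.
Stage 3: -15.5 dBFS is 2.5 dB over -18 dBFS; at 2.5:1 that becomes 1 dB over, giving -17 dBFS; +7 dB make-up → -10 dBFS.

-10 dBFS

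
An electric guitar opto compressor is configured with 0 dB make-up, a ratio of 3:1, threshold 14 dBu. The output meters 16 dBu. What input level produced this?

The compressed level sits 16 − 14 = 2 dB over threshold.
Before 3:1 compression the overshoot was 2 × 3 = 6 dB, so input = 14 + 6 = 20 dBu.

20 dBu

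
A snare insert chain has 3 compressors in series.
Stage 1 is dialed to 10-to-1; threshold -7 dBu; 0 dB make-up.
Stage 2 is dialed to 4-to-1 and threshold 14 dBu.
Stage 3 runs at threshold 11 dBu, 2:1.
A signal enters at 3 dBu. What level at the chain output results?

Stage 1: 3 dBu is 10 dB over -7 dBu; at 10:1 that becomes 1 dB over, giving -6 dBu.
Stage 2: -6 dBu ≤ 14 dBu, so stage 2 doesn't engage; output -6 dBu.
Stage 3: -6 dBu is at or below the 11 dBu threshold — no compression; output -6 dBu.

-6 dBu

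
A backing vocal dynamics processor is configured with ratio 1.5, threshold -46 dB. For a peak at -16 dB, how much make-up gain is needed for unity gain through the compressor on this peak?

Overshoot 30 dB → 30/1.5 = 20 dB after compression, so the compressed level is -46 + 20 = -26 dB.
Make-up = target − compressed = -16 − (-26) = 10 dB.

10 dB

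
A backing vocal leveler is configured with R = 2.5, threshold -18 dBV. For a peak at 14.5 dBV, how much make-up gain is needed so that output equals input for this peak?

19.5 dB

The peak compresses to -18 + 32.5/2.5 = -5 dBV.
To reach 14.5 dBV requires 14.5 − (-5) = 19.5 dB of make-up.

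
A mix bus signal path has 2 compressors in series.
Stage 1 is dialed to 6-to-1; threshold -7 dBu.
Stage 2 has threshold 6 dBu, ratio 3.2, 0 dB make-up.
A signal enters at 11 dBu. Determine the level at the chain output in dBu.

Stage 1: 11 dBu is 18 dB over -7 dBu; at 6:1 that becomes 3 dB over, giving -4 dBu.
Stage 2: -4 dBu ≤ 6 dBu, so stage 2 doesn't engage; output -4 dBu.

-4 dBu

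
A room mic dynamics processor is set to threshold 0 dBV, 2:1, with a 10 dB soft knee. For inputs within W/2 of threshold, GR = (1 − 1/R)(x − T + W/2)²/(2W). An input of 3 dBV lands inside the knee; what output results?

x − T + W/2 = 3 − 0 + 5 = 8.
GR = (1 − 1/2) × 8² / 20 = 0.5 × 64 / 20 = 1.6 dB.
Output = 3 − 1.6 = 1.4 dBV.

1.4 dBV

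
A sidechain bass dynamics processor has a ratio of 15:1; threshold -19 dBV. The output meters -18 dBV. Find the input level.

-4 dBV

That's 1 dB above the -19 dBV threshold.
Before 15:1 compression the overshoot was 1 × 15 = 15 dB, so input = -19 + 15 = -4 dBV.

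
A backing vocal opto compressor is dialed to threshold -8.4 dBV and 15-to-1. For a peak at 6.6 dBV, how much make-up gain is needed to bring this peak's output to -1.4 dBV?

6 dB

Overshoot 15 dB → 15/15 = 1 dB after compression, so the compressed level is -8.4 + 1 = -7.4 dBV.
Make-up = target − compressed = -1.4 − (-7.4) = 6 dB.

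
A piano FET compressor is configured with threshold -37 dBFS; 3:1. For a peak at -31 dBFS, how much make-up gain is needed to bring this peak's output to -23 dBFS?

The peak compresses to -37 + 6/3 = -35 dBFS.
To reach -23 dBFS requires -23 − (-35) = 12 dB of make-up.

12 dB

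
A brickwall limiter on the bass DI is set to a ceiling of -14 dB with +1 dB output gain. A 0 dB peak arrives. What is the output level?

The limiter clamps the peak to its -14 dB ceiling.
Output gain then adds 1 dB: -14 + 1 = -13 dB.

-13 dB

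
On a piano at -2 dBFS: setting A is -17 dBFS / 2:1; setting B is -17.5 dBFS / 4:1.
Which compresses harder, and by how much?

A: GR = 15 − 15/2 = 7.5 dB.
B: GR = 15.5 − 15.5/4 = 11.625 dB.
Difference: 4.125 dB in favour of B.

B, by 4.125 dB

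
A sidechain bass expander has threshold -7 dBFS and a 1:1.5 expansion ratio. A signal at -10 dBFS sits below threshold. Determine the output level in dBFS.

Undershoot = (-7) − (-10) = 3 dB.
At 1:1.5, that expands to 4.5 dB under threshold.
Output = -7 − 4.5 = -11.5 dBFS.

-11.5 dBFS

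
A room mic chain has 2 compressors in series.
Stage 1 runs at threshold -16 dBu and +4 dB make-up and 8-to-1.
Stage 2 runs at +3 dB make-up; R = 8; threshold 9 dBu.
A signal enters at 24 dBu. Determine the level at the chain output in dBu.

-4 dBu

Stage 1: 40 dB above -16 dBu, reduced 8:1 to 5 dB above → -11 dBu; +4 dB make-up → -7 dBu.
Stage 2: -7 dBu is at or below the 9 dBu threshold — no compression; make-up brings it to -4 dBu.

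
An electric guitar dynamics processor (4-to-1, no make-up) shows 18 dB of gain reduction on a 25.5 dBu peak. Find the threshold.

1.5 dBu

Gain reduction = 25.5 − 7.5 = 18 dB; output overshoot = GR / (R − 1) = 18 / 3 = 6 dB.
Threshold = output − output overshoot = 7.5 − 6 = 1.5 dBu.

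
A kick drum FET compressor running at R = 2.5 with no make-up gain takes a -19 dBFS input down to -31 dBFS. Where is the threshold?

-39 dBFS

Let T be the threshold. Output overshoot = (input overshoot)/R, so -31 − T = (-19 − T)/2.5.
2.5·(-31 − T) = -19 − T → 1.5·T = -77.5 − (-19) = -58.5.
T = -58.5/1.5 = -39 dBFS.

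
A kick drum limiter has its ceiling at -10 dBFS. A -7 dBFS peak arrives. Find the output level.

A brickwall limiter is an ∞:1 compressor: any input above the ceiling is clamped to -10 dBFS.

-10 dBFS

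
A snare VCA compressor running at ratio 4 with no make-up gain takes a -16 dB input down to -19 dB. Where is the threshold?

Let T be the threshold. Output overshoot = (input overshoot)/R, so -19 − T = (-16 − T)/4.
4·(-19 − T) = -16 − T → 3·T = -76 − (-16) = -60.
T = -60/3 = -20 dB.

-20 dB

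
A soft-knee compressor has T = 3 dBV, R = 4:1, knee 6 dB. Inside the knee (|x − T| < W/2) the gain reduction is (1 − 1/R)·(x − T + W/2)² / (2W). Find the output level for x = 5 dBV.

3.4375 dBV

x − T + W/2 = 5 − 3 + 3 = 5.
GR = (1 − 1/4) × 5² / 12 = 0.75 × 25 / 12 = 1.5625 dB.
Output = 5 − 1.5625 = 3.4375 dBV.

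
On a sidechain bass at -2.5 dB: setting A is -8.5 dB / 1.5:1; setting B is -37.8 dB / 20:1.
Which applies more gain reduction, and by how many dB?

A: GR = 6 − 6/1.5 = 2 dB.
B: GR = 35.3 − 35.3/20 = 33.535 dB.
B reduces 31.535 dB more.

B, by 31.535 dB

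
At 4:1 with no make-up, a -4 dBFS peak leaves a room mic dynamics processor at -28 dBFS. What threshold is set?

-36 dBFS

Gain reduction = -4 − (-28) = 24 dB; output overshoot = GR / (R − 1) = 24 / 3 = 8 dB.
Threshold = output − output overshoot = -28 − 8 = -36 dBFS.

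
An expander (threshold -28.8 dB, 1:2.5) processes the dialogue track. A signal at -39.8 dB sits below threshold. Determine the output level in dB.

-56.3 dB

The input is 11 dB below the -28.8 dB threshold.
A 1:2.5 expander multiplies undershoot by 2.5: 11 × 2.5 = 27.5 dB below threshold.
Output = -28.8 − 27.5 = -56.3 dB.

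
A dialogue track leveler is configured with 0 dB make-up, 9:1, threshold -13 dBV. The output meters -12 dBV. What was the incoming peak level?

-4 dBV

Post-compression overshoot = -12 − (-13) = 1 dB.
Input overshoot = R × output overshoot = 9 dB → input = -13 + 9 = -4 dBV.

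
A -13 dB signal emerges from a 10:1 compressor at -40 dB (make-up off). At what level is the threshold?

-43 dB

Let T be the threshold. Output overshoot = (input overshoot)/R, so -40 − T = (-13 − T)/10.
10·(-40 − T) = -13 − T → 9·T = -400 − (-13) = -387.
T = -387/9 = -43 dB.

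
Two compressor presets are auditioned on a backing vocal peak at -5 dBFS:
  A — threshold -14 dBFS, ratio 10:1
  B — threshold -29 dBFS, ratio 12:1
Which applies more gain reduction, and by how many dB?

B, by 13.9 dB

A: 9 dB over, compressed to 0.9 dB over, so 8.1 dB of GR.
B: 24 dB over, compressed to 2 dB over, so 22 dB of GR.
Difference: 13.9 dB in favour of B.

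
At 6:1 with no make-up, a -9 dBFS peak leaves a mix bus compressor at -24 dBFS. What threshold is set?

-27 dBFS

Let T be the threshold. Output overshoot = (input overshoot)/R, so -24 − T = (-9 − T)/6.
6·(-24 − T) = -9 − T → 5·T = -144 − (-9) = -135.
T = -135/5 = -27 dBFS.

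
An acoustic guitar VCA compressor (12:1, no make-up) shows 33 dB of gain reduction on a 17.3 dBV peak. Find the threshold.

-18.7 dBV

Input is 36 dB above T (since output overshoot × R = input overshoot: (-15.7 − T)·12 = 17.3 − T gives T = -18.7 dBV).
Check: -18.7 + (17.3 − (-18.7))/12 = -18.7 + 3 = -15.7 dBV. ✓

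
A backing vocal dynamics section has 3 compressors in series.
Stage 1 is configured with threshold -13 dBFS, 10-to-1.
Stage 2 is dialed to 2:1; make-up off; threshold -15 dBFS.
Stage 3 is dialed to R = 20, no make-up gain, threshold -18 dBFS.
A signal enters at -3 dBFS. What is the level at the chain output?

Stage 1: overshoot 10 dB → 10/10 = 1 dB → -12 dBFS.
Stage 2: -12 dBFS is 3 dB over -15 dBFS; at 2:1 that becomes 1.5 dB over, giving -13.5 dBFS.
Stage 3: overshoot 4.5 dB → 4.5/20 = 0.225 dB → -17.775 dBFS.

-17.775 dBFS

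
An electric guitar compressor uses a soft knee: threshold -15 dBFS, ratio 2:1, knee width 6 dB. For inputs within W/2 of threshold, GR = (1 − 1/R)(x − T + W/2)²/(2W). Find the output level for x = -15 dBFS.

-15.375 dBFS

x − T + W/2 = -15 − (-15) + 3 = 3.
GR = (1 − 1/2) × 3² / 12 = 0.5 × 9 / 12 = 0.375 dB.
Output = -15 − 0.375 = -15.375 dBFS.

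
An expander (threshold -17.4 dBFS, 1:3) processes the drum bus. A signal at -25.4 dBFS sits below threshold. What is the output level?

-41.4 dBFS

Below threshold, a 1:3 expander applies gain = (3−1)×(T − x) of attenuation.
(3−1) × 8 = 16 dB, so output = -25.4 − 16 = -41.4 dBFS.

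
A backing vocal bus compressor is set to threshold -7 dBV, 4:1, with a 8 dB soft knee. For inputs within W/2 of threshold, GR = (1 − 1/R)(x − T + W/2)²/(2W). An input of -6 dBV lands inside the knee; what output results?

-7.171875 dBV

x − T + W/2 = -6 − (-7) + 4 = 5.
GR = (1 − 1/4) × 5² / 16 = 0.75 × 25 / 16 = 1.171875 dB.
Output = -6 − 1.171875 = -7.171875 dBV.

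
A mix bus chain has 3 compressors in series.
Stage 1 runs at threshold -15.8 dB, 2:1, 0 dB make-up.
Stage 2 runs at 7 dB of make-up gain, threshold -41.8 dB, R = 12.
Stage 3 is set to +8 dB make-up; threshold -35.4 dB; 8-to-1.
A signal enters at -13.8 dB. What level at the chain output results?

Stage 1: -13.8 dB is 2 dB over -15.8 dB; at 2:1 that becomes 1 dB over, giving -14.8 dB.
Stage 2: 27 dB above -41.8 dB, reduced 12:1 to 2.25 dB above → -39.55 dB; +7 dB make-up → -32.55 dB.
Stage 3: -32.55 dB is 2.85 dB over -35.4 dB; at 8:1 that becomes 0.35625 dB over, giving -35.04375 dB; +8 dB make-up → -27.04375 dB.

-27.04375 dB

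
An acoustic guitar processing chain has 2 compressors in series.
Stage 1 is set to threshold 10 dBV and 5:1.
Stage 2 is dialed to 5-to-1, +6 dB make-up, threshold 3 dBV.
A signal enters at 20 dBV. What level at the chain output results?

Stage 1: overshoot 10 dB → 10/5 = 2 dB → 12 dBV.
Stage 2: overshoot 9 dB → 9/5 = 1.8 dB → 4.8 dBV; +6 dB make-up → 10.8 dBV.

10.8 dBV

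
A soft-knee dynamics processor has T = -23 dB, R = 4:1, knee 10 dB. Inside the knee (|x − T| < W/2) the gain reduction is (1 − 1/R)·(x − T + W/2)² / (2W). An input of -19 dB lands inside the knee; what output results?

x − T + W/2 = -19 − (-23) + 5 = 9.
GR = (1 − 1/4) × 9² / 20 = 0.75 × 81 / 20 = 3.0375 dB.
Output = -19 − 3.0375 = -22.0375 dB.

-22.0375 dB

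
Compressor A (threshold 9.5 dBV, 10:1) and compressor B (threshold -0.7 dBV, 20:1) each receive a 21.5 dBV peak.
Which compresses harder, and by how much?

A: 12 dB over, compressed to 1.2 dB over, so 10.8 dB of GR.
B: 22.2 dB over, compressed to 1.11 dB over, so 21.09 dB of GR.
B reduces 10.29 dB more.

B, by 10.29 dB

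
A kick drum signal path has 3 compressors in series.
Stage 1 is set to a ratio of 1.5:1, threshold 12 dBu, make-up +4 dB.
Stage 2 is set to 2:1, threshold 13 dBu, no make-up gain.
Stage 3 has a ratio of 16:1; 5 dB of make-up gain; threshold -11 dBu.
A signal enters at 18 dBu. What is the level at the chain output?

Stage 1: overshoot 6 dB → 6/1.5 = 4 dB → 16 dBu; +4 dB make-up → 20 dBu.
Stage 2: 20 dBu is 7 dB over 13 dBu; at 2:1 that becomes 3.5 dB over, giving 16.5 dBu.
Stage 3: 16.5 dBu is 27.5 dB over -11 dBu; at 16:1 that becomes 1.71875 dB over, giving -9.28125 dBu; +5 dB make-up → -4.28125 dBu.

-4.28125 dBu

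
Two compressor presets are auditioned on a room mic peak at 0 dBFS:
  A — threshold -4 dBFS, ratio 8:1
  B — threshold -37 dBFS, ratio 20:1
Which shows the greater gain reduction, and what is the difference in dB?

B, by 31.65 dB

A: overshoot 4 dB → output overshoot 0.5 dB → GR 3.5 dB.
B: overshoot 37 dB → output overshoot 1.85 dB → GR 35.15 dB.
B reduces 31.65 dB more.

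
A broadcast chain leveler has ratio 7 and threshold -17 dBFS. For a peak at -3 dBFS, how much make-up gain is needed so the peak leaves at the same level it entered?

Without make-up, output = threshold + overshoot/7 = -17 + 2 = -15 dBFS.
Gap to target: 12 dB.

12 dB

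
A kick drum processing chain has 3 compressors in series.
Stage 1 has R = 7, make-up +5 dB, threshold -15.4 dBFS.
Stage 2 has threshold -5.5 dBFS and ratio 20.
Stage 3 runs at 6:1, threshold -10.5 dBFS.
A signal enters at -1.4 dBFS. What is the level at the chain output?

Stage 1: -1.4 dBFS is 14 dB over -15.4 dBFS; at 7:1 that becomes 2 dB over, giving -13.4 dBFS; +5 dB make-up → -8.4 dBFS.
Stage 2: -8.4 dBFS is at or below the -5.5 dBFS threshold — no compression; output -8.4 dBFS.
Stage 3: 2.1 dB above -10.5 dBFS, reduced 6:1 to 0.35 dB above → -10.15 dBFS.

-10.15 dBFS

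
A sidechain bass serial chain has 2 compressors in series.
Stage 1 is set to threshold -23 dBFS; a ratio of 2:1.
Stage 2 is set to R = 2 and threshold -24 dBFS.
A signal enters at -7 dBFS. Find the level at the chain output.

Stage 1: overshoot 16 dB → 16/2 = 8 dB → -15 dBFS.
Stage 2: -15 dBFS is 9 dB over -24 dBFS; at 2:1 that becomes 4.5 dB over, giving -19.5 dBFS.

-19.5 dBFS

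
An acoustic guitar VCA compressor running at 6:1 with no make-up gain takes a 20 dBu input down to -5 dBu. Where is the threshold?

Input is 30 dB above T (since output overshoot × R = input overshoot: (-5 − T)·6 = 20 − T gives T = -10 dBu).
Check: -10 + (20 − (-10))/6 = -10 + 5 = -5 dBu. ✓

-10 dBu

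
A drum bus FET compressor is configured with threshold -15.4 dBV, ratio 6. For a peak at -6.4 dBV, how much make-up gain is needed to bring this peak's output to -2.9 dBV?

11 dB

Overshoot 9 dB → 9/6 = 1.5 dB after compression, so the compressed level is -15.4 + 1.5 = -13.9 dBV.
Make-up = target − compressed = -2.9 − (-13.9) = 11 dB.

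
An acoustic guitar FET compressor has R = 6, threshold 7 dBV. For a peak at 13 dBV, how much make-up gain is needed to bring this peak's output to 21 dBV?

13 dB

Without make-up, output = threshold + overshoot/6 = 7 + 1 = 8 dBV.
Gap to target: 13 dB.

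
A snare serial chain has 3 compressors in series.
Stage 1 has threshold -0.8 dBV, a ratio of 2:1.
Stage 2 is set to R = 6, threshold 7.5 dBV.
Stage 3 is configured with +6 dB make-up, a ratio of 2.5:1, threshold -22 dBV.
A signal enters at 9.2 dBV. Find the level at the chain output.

-5.52 dBV

Stage 1: overshoot 10 dB → 10/2 = 5 dB → 4.2 dBV.
Stage 2: 4.2 dBV ≤ 7.5 dBV, so stage 2 doesn't engage; output 4.2 dBV.
Stage 3: 4.2 dBV is 26.2 dB over -22 dBV; at 2.5:1 that becomes 10.48 dB over, giving -11.52 dBV; +6 dB make-up → -5.52 dBV.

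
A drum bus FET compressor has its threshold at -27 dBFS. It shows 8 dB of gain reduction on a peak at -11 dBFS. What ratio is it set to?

Input overshoot = -11 − (-27) = 16 dB.
Output overshoot = 16 − 8 = 8 dB.
Ratio = input overshoot / output overshoot = 16 / 8 = 2.

2:1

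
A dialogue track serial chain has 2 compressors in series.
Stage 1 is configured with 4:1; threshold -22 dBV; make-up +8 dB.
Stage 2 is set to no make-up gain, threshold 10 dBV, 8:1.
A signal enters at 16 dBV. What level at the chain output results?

-4.5 dBV

Stage 1: 16 dBV is 38 dB over -22 dBV; at 4:1 that becomes 9.5 dB over, giving -12.5 dBV; +8 dB make-up → -4.5 dBV.
Stage 2: -4.5 dBV is at or below the 10 dBV threshold — no compression; output -4.5 dBV.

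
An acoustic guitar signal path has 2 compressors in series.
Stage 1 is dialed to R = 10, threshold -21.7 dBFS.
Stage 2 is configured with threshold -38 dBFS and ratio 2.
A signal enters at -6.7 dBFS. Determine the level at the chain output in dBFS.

Stage 1: overshoot 15 dB → 15/10 = 1.5 dB → -20.2 dBFS.
Stage 2: 17.8 dB above -38 dBFS, reduced 2:1 to 8.9 dB above → -29.1 dBFS.

-29.1 dBFS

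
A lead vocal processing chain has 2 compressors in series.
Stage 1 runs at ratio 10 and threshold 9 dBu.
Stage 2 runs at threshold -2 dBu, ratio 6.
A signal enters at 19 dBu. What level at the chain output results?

0 dBu

Stage 1: 19 dBu is 10 dB over 9 dBu; at 10:1 that becomes 1 dB over, giving 10 dBu.
Stage 2: overshoot 12 dB → 12/6 = 2 dB → 0 dBu.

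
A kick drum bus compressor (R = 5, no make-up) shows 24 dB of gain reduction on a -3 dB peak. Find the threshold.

-33 dB

Input is 30 dB above T (since output overshoot × R = input overshoot: (-27 − T)·5 = -3 − T gives T = -33 dB).
Check: -33 + (-3 − (-33))/5 = -33 + 6 = -27 dB. ✓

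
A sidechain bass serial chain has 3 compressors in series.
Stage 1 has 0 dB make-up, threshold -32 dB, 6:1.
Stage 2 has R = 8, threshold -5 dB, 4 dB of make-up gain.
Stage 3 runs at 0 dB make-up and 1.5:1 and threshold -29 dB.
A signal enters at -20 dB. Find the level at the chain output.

Stage 1: -20 dB is 12 dB over -32 dB; at 6:1 that becomes 2 dB over, giving -30 dB.
Stage 2: -30 dB is at or below the -5 dB threshold — no compression; make-up brings it to -26 dB.
Stage 3: 3 dB above -29 dB, reduced 1.5:1 to 2 dB above → -27 dB.

-27 dB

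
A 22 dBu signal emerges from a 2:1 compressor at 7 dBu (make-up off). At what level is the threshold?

-8 dBu

Let T be the threshold. Output overshoot = (input overshoot)/R, so 7 − T = (22 − T)/2.
2·(7 − T) = 22 − T → 1·T = 14 − 22 = -8.
T = -8/1 = -8 dBu.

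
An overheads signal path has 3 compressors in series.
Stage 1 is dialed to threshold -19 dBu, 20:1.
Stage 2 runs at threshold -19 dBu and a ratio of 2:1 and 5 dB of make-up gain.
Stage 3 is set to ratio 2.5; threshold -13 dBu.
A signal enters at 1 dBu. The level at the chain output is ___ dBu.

Stage 1: overshoot 20 dB → 20/20 = 1 dB → -18 dBu.
Stage 2: -18 dBu is 1 dB over -19 dBu; at 2:1 that becomes 0.5 dB over, giving -18.5 dBu; +5 dB make-up → -13.5 dBu.
Stage 3: -13.5 dBu ≤ -13 dBu, so stage 3 doesn't engage; output -13.5 dBu.

-13.5 dBu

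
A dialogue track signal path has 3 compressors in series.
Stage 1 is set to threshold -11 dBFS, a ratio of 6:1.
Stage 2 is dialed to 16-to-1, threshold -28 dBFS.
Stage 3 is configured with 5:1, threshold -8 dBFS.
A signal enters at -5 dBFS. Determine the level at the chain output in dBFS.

-26.875 dBFS

Stage 1: 6 dB above -11 dBFS, reduced 6:1 to 1 dB above → -10 dBFS.
Stage 2: -10 dBFS is 18 dB over -28 dBFS; at 16:1 that becomes 1.125 dB over, giving -26.875 dBFS.
Stage 3: below threshold (-26.875 ≤ -8); passes unchanged; output -26.875 dBFS.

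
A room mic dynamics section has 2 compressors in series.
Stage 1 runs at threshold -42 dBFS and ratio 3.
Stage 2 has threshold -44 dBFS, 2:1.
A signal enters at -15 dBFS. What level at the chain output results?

Stage 1: overshoot 27 dB → 27/3 = 9 dB → -33 dBFS.
Stage 2: -33 dBFS is 11 dB over -44 dBFS; at 2:1 that becomes 5.5 dB over, giving -38.5 dBFS.

-38.5 dBFS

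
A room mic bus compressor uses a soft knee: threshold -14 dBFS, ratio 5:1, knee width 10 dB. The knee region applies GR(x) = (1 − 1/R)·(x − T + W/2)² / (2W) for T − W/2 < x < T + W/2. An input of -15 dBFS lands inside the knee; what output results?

-15.64 dBFS

x − T + W/2 = -15 − (-14) + 5 = 4.
GR = (1 − 1/5) × 4² / 20 = 0.8 × 16 / 20 = 0.64 dB.
Output = -15 − 0.64 = -15.64 dBFS.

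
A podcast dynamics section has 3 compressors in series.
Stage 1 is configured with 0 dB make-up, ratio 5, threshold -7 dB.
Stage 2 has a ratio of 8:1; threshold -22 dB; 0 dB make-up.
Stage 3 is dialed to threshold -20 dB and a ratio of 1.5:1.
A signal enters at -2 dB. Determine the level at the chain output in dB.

-20 dB

Stage 1: 5 dB above -7 dB, reduced 5:1 to 1 dB above → -6 dB.
Stage 2: overshoot 16 dB → 16/8 = 2 dB → -20 dB.
Stage 3: -20 dB ≤ -20 dB, so stage 3 doesn't engage; output -20 dB.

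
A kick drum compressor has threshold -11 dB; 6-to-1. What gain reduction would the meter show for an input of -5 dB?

-5 dB exceeds the threshold by 6 dB.
After 6:1 compression the overshoot becomes 6/6 = 1 dB.
So the signal is attenuated by 6 − 1 = 5 dB.

5 dB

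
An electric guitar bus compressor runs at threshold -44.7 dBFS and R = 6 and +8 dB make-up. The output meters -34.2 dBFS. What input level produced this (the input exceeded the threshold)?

Stripping the +8 dB make-up gives -42.2 dBFS at the gain stage.
The compressed level sits -42.2 − (-44.7) = 2.5 dB over threshold.
Input overshoot = R × output overshoot = 15 dB → input = -44.7 + 15 = -29.7 dBFS.

-29.7 dBFS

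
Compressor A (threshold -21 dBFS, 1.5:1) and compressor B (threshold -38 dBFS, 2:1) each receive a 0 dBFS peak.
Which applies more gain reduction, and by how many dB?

B, by 12 dB

A: GR = 21 − 21/1.5 = 7 dB.
B: GR = 38 − 38/2 = 19 dB.
Difference: 12 dB in favour of B.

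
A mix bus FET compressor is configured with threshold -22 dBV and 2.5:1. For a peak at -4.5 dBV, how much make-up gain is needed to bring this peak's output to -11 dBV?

4 dB

Overshoot 17.5 dB → 17.5/2.5 = 7 dB after compression, so the compressed level is -22 + 7 = -15 dBV.
Make-up = target − compressed = -11 − (-15) = 4 dB.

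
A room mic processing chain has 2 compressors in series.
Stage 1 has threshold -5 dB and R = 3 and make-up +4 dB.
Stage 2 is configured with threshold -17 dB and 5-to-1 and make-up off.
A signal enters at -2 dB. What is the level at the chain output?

-13.6 dB

Stage 1: -2 dB is 3 dB over -5 dB; at 3:1 that becomes 1 dB over, giving -4 dB; +4 dB make-up → 0 dB.
Stage 2: 0 dB is 17 dB over -17 dB; at 5:1 that becomes 3.4 dB over, giving -13.6 dB.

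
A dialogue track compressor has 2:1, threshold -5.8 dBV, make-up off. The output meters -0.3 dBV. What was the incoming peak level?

Post-compression overshoot = -0.3 − (-5.8) = 5.5 dB.
Before 2:1 compression the overshoot was 5.5 × 2 = 11 dB, so input = -5.8 + 11 = 5.2 dBV.

5.2 dBV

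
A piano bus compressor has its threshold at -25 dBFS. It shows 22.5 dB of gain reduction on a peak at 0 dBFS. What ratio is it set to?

10:1

Input overshoot = 0 − (-25) = 25 dB.
Output overshoot = 25 − 22.5 = 2.5 dB.
Ratio = input overshoot / output overshoot = 25 / 2.5 = 10.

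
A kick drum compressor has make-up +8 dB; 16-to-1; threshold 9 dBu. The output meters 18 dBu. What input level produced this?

Before make-up, the level was 18 − 8 = 10 dBu.
Post-compression overshoot = 10 − 9 = 1 dB.
Undo the ratio: input overshoot = 1 × 16 = 16 dB, giving input = 25 dBu.

25 dBu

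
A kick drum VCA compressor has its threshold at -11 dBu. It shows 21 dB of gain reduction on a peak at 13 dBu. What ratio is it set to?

Input overshoot = 13 − (-11) = 24 dB.
Output overshoot = 24 − 21 = 3 dB.
Ratio = input overshoot / output overshoot = 24 / 3 = 8.

8:1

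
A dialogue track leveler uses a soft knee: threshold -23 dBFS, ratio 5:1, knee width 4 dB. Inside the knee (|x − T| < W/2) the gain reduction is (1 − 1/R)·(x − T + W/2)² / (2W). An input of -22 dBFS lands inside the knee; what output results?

-22.9 dBFS

x − T + W/2 = -22 − (-23) + 2 = 3.
GR = (1 − 1/5) × 3² / 8 = 0.8 × 9 / 8 = 0.9 dB.
Output = -22 − 0.9 = -22.9 dBFS.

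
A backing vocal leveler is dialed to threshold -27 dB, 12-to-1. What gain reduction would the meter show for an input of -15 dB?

-15 dB exceeds the threshold by 12 dB.
After 12:1 compression the overshoot becomes 12/12 = 1 dB.
Gain reduction = 12 − 1 = 11 dB.

11 dB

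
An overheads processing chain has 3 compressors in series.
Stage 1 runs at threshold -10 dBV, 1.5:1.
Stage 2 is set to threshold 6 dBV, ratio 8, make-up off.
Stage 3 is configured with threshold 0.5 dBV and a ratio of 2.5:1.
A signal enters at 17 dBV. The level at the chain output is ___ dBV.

2.8 dBV

Stage 1: 27 dB above -10 dBV, reduced 1.5:1 to 18 dB above → 8 dBV.
Stage 2: 8 dBV is 2 dB over 6 dBV; at 8:1 that becomes 0.25 dB over, giving 6.25 dBV.
Stage 3: 6.25 dBV is 5.75 dB over 0.5 dBV; at 2.5:1 that becomes 2.3 dB over, giving 2.8 dBV.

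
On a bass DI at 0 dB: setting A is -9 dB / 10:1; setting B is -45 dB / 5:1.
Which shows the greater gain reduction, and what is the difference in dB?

A: 9 dB over, compressed to 0.9 dB over, so 8.1 dB of GR.
B: 45 dB over, compressed to 9 dB over, so 36 dB of GR.
B reduces 27.9 dB more.

B, by 27.9 dB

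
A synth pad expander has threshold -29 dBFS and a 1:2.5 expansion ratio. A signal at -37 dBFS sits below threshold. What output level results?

The input is 8 dB below the -29 dBFS threshold.
A 1:2.5 expander multiplies undershoot by 2.5: 8 × 2.5 = 20 dB below threshold.
Output = -29 − 20 = -49 dBFS.

-49 dBFS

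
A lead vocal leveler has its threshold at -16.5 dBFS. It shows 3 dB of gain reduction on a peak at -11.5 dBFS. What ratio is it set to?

2.5:1

Input overshoot = -11.5 − (-16.5) = 5 dB.
Output overshoot = 5 − 3 = 2 dB.
Ratio = input overshoot / output overshoot = 5 / 2 = 2.5.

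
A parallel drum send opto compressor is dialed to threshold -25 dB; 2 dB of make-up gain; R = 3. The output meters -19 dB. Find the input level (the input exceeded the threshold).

Stripping the +2 dB make-up gives -21 dB at the gain stage.
Post-compression overshoot = -21 − (-25) = 4 dB.
Before 3:1 compression the overshoot was 4 × 3 = 12 dB, so input = -25 + 12 = -13 dB.

-13 dB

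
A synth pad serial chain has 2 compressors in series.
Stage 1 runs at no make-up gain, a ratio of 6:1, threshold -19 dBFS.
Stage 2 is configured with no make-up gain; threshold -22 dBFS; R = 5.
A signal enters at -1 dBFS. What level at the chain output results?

-20.8 dBFS

Stage 1: 18 dB above -19 dBFS, reduced 6:1 to 3 dB above → -16 dBFS.
Stage 2: overshoot 6 dB → 6/5 = 1.2 dB → -20.8 dBFS.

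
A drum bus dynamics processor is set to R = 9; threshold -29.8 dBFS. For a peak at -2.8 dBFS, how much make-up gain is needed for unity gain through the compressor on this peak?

24 dB

The peak compresses to -29.8 + 27/9 = -26.8 dBFS.
To reach -2.8 dBFS requires -2.8 − (-26.8) = 24 dB of make-up.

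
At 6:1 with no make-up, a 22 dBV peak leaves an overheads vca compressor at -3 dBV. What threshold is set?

Gain reduction = 22 − (-3) = 25 dB; output overshoot = GR / (R − 1) = 25 / 5 = 5 dB.
Threshold = output − output overshoot = -3 − 5 = -8 dBV.

-8 dBV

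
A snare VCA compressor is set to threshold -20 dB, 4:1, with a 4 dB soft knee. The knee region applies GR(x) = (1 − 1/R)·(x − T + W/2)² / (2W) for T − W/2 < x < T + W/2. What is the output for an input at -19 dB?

-19.84375 dB

x − T + W/2 = -19 − (-20) + 2 = 3.
GR = (1 − 1/4) × 3² / 8 = 0.75 × 9 / 8 = 0.84375 dB.
Output = -19 − 0.84375 = -19.84375 dB.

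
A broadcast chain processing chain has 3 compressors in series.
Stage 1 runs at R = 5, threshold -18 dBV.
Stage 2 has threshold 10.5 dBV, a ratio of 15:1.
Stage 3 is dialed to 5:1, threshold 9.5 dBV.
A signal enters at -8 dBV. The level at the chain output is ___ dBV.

Stage 1: 10 dB above -18 dBV, reduced 5:1 to 2 dB above → -16 dBV.
Stage 2: -16 dBV ≤ 10.5 dBV, so stage 2 doesn't engage; output -16 dBV.
Stage 3: -16 dBV ≤ 9.5 dBV, so stage 3 doesn't engage; output -16 dBV.

-16 dBV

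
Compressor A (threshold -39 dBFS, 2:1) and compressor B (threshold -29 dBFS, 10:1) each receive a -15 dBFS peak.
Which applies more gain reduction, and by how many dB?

B, by 0.6 dB

A: 24 dB over, compressed to 12 dB over, so 12 dB of GR.
B: 14 dB over, compressed to 1.4 dB over, so 12.6 dB of GR.
B applies 0.6 dB more gain reduction.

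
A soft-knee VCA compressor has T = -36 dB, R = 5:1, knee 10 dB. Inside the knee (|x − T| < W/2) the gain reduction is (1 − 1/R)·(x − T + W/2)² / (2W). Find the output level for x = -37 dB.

-37.64 dB

x − T + W/2 = -37 − (-36) + 5 = 4.
GR = (1 − 1/5) × 4² / 20 = 0.8 × 16 / 20 = 0.64 dB.
Output = -37 − 0.64 = -37.64 dB.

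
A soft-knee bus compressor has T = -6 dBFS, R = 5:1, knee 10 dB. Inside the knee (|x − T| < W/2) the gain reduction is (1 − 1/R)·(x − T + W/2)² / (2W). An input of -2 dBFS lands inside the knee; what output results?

x − T + W/2 = -2 − (-6) + 5 = 9.
GR = (1 − 1/5) × 9² / 20 = 0.8 × 81 / 20 = 3.24 dB.
Output = -2 − 3.24 = -5.24 dBFS.

-5.24 dBFS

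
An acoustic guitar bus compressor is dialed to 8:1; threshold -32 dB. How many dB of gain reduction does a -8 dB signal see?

21 dB

The signal is 24 dB above threshold.
A 8:1 ratio leaves 3 dB of that excess.
So the signal is attenuated by 24 − 3 = 21 dB.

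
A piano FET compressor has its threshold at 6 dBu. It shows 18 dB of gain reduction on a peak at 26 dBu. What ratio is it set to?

10:1

Input overshoot = 26 − 6 = 20 dB.
Output overshoot = 20 − 18 = 2 dB.
Ratio = input overshoot / output overshoot = 20 / 2 = 10.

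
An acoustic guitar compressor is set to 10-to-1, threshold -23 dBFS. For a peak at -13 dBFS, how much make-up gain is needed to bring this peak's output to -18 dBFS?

Without make-up, output = threshold + overshoot/10 = -23 + 1 = -22 dBFS.
Gap to target: 4 dB.

4 dB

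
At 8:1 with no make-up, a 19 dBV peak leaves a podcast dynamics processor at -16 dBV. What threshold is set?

-21 dBV

Gain reduction = 19 − (-16) = 35 dB; output overshoot = GR / (R − 1) = 35 / 7 = 5 dB.
Threshold = output − output overshoot = -16 − 5 = -21 dBV.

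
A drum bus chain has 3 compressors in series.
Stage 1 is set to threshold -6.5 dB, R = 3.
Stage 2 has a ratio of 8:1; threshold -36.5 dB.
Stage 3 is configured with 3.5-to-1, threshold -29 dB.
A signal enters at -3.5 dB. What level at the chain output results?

-32.625 dB

Stage 1: -3.5 dB is 3 dB over -6.5 dB; at 3:1 that becomes 1 dB over, giving -5.5 dB.
Stage 2: -5.5 dB is 31 dB over -36.5 dB; at 8:1 that becomes 3.875 dB over, giving -32.625 dB.
Stage 3: below threshold (-32.625 ≤ -29); passes unchanged; output -32.625 dB.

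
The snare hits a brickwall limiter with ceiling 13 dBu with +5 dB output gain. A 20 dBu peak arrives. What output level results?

The limiter clamps the peak to its 13 dBu ceiling.
Output gain then adds 5 dB: 13 + 5 = 18 dBu.

18 dBu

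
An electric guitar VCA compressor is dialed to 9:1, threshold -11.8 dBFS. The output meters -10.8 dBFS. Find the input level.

-2.8 dBFS

The compressed level sits -10.8 − (-11.8) = 1 dB over threshold.
Input overshoot = R × output overshoot = 9 dB → input = -11.8 + 9 = -2.8 dBFS.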